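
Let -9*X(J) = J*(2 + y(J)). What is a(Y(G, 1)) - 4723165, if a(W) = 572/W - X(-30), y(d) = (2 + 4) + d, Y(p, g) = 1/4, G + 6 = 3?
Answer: -14162411/3 ≈ -4.7208e+6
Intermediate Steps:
G = -3 (G = -6 + 3 = -3)
Y(p, g) = ¼
y(d) = 6 + d
X(J) = -J*(8 + J)/9 (X(J) = -J*(2 + (6 + J))/9 = -J*(8 + J)/9)
a(W) = 220/3 + 572/W (a(W) = 572/W - (-1)*(-30)*(8 - 30)/9 = 572/W - (-1)*(-30)*(-22)/9 = 572/W - 1*(-220/3) = 572/W + 220/3 = 220/3 + 572/W)
a(Y(G, 1)) - 4723165 = (220/3 + 572/(¼)) - 4723165 = (220/3 + 572*4) - 4723165 = (220/3 + 2288) - 4723165 = 7084/3 - 4723165 = -14162411/3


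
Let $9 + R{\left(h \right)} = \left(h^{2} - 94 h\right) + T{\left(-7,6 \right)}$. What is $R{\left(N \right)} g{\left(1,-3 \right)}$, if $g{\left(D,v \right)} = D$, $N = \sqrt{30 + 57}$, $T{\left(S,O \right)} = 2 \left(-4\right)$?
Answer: $70 - 94 \sqrt{87} \approx -806.77$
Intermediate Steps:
$T{\left(S,O \right)} = -8$
$N = \sqrt{87} \approx 9.3274$
$R{\left(h \right)} = -17 + h^{2} - 94 h$ ($R{\left(h \right)} = -9 - \left(8 - h^{2} + 94 h\right) = -17 + h^{2} - 94 h$)
$R{\left(N \right)} g{\left(1,-3 \right)} = \left(-17 + \left(\sqrt{87}\right)^{2} - 94 \sqrt{87}\right) 1 = \left(-17 + 87 - 94 \sqrt{87}\right) 1 = \left(70 - 94 \sqrt{87}\right) 1 = 70 - 94 \sqrt{87}$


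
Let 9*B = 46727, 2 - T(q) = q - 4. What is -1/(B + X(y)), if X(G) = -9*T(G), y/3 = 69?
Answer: -9/63008 ≈ -0.00014284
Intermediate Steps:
T(q) = 6 - q (T(q) = 2 - (q - 4) = 2 - (-4 + q) = 2 + (4 - q) = 6 - q)
y = 207 (y = 3*69 = 207)
B = 46727/9 (B = (1/9)*46727 = 46727/9 ≈ 5191.9)
X(G) = -54 + 9*G (X(G) = -9*(6 - G) = -54 + 9*G)
-1/(B + X(y)) = -1/(46727/9 + (-54 + 9*207)) = -1/(46727/9 + (-54 + 1863)) = -1/(46727/9 + 1809) = -1/63008/9 = -1*9/63008 = -9/63008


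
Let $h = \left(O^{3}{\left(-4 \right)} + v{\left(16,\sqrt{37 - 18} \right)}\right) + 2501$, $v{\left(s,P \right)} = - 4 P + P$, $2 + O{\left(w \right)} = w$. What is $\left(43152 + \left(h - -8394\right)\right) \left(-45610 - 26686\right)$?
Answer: $-3891765976 + 216888 \sqrt{19} \approx -3.8908 \cdot 10^{9}$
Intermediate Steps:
$O{\left(w \right)} = -2 + w$
$v{\left(s,P \right)} = - 3 P$
$h = 2285 - 3 \sqrt{19}$ ($h = \left(\left(-2 - 4\right)^{3} - 3 \sqrt{37 - 18}\right) + 2501 = \left(\left(-6\right)^{3} - 3 \sqrt{19}\right) + 2501 = \left(-216 - 3 \sqrt{19}\right) + 2501 = 2285 - 3 \sqrt{19} \approx 2271.9$)
$\left(43152 + \left(h - -8394\right)\right) \left(-45610 - 26686\right) = \left(43152 + \left(\left(2285 - 3 \sqrt{19}\right) - -8394\right)\right) \left(-45610 - 26686\right) = \left(43152 + \left(\left(2285 - 3 \sqrt{19}\right) + 8394\right)\right) \left(-72296\right) = \left(43152 + \left(10679 - 3 \sqrt{19}\right)\right) \left(-72296\right) = \left(53831 - 3 \sqrt{19}\right) \left(-72296\right) = -3891765976 + 216888 \sqrt{19}$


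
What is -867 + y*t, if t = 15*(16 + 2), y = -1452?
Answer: -392907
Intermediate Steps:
t = 270 (t = 15*18 = 270)
-867 + y*t = -867 - 1452*270 = -867 - 392040 = -392907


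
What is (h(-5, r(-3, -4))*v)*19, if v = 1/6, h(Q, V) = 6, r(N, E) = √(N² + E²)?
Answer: 19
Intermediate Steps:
r(N, E) = √(E² + N²)
v = ⅙ ≈ 0.16667
(h(-5, r(-3, -4))*v)*19 = (6*(⅙))*19 = 1*19 = 19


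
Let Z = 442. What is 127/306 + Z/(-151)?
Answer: -116075/46206 ≈ -2.5121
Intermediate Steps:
127/306 + Z/(-151) = 127/306 + 442/(-151) = 127*(1/306) + 442*(-1/151) = 127/306 - 442/151 = -116075/46206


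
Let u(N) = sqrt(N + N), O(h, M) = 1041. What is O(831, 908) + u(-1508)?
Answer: 1041 + 2*I*sqrt(754) ≈ 1041.0 + 54.918*I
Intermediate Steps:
u(N) = sqrt(2)*sqrt(N) (u(N) = sqrt(2*N) = sqrt(2)*sqrt(N))
O(831, 908) + u(-1508) = 1041 + sqrt(2)*sqrt(-1508) = 1041 + sqrt(2)*(2*I*sqrt(377)) = 1041 + 2*I*sqrt(754)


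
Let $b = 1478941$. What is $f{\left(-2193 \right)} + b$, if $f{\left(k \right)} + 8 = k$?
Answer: $1476740$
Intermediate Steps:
$f{\left(k \right)} = -8 + k$
$f{\left(-2193 \right)} + b = \left(-8 - 2193\right) + 1478941 = -2201 + 1478941 = 1476740$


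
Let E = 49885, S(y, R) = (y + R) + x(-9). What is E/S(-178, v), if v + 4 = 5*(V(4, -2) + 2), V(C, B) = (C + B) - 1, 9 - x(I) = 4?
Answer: -49885/162 ≈ -307.93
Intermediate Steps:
x(I) = 5 (x(I) = 9 - 1*4 = 9 - 4 = 5)
V(C, B) = -1 + B + C (V(C, B) = (B + C) - 1 = -1 + B + C)
v = 11 (v = -4 + 5*((-1 - 2 + 4) + 2) = -4 + 5*(1 + 2) = -4 + 5*3 = -4 + 15 = 11)
S(y, R) = 5 + R + y (S(y, R) = (y + R) + 5 = (R + y) + 5 = 5 + R + y)
E/S(-178, v) = 49885/(5 + 11 - 178) = 49885/(-162) = 49885*(-1/162) = -49885/162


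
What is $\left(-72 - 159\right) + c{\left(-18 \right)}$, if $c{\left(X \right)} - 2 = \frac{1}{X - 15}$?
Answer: $- \frac{7558}{33} \approx -229.03$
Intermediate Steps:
$c{\left(X \right)} = 2 + \frac{1}{-15 + X}$ ($c{\left(X \right)} = 2 + \frac{1}{X - 15} = 2 + \frac{1}{-15 + X}$)
$\left(-72 - 159\right) + c{\left(-18 \right)} = \left(-72 - 159\right) + \frac{-29 + 2 \left(-18\right)}{-15 - 18} = -231 + \frac{-29 - 36}{-33} = -231 - - \frac{65}{33} = -231 + \frac{65}{33} = - \frac{7558}{33}$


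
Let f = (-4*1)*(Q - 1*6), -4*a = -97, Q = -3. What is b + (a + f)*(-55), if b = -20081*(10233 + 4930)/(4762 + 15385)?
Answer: -1485001297/80588 ≈ -18427.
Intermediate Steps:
a = 97/4 (a = -¼*(-97) = 97/4 ≈ 24.250)
b = -304488203/20147 (b = -20081/(20147/15163) = -20081/(20147*(1/15163)) = -20081/20147/15163 = -20081*15163/20147 = -304488203/20147 ≈ -15113.)
f = 36 (f = (-4*1)*(-3 - 1*6) = -4*(-3 - 6) = -4*(-9) = 36)
b + (a + f)*(-55) = -304488203/20147 + (97/4 + 36)*(-55) = -304488203/20147 + (241/4)*(-55) = -304488203/20147 - 13255/4 = -1485001297/80588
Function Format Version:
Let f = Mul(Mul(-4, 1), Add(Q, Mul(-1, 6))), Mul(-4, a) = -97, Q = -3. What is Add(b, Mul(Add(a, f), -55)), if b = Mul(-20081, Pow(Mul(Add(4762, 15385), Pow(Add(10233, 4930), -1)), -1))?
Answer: Rational(-1485001297, 80588) ≈ -18427.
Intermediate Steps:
a = Rational(97, 4) (a = Mul(Rational(-1, 4), -97) = Rational(97, 4) ≈ 24.250)
b = Rational(-304488203, 20147) (b = Mul(-20081, Pow(Mul(20147, Pow(15163, -1)), -1)) = Mul(-20081, Pow(Mul(20147, Rational(1, 15163)), -1)) = Mul(-20081, Pow(Rational(20147, 15163), -1)) = Mul(-20081, Rational(15163, 20147)) = Rational(-304488203, 20147) ≈ -15113.)
f = 36 (f = Mul(Mul(-4, 1), Add(-3, Mul(-1, 6))) = Mul(-4, Add(-3, -6)) = Mul(-4, -9) = 36)
Add(b, Mul(Add(a, f), -55)) = Add(Rational(-304488203, 20147), Mul(Add(Rational(97, 4), 36), -55)) = Add(Rational(-304488203, 20147), Mul(Rational(241, 4), -55)) = Add(Rational(-304488203, 20147), Rational(-13255, 4)) = Rational(-1485001297, 80588)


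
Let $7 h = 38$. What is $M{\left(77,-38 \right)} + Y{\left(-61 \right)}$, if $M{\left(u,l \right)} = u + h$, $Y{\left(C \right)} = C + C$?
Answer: $- \frac{277}{7} \approx -39.571$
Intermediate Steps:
$Y{\left(C \right)} = 2 C$
$h = \frac{38}{7}$ ($h = \frac{1}{7} \cdot 38 = \frac{38}{7} \approx 5.4286$)
$M{\left(u,l \right)} = \frac{38}{7} + u$ ($M{\left(u,l \right)} = u + \frac{38}{7} = \frac{38}{7} + u$)
$M{\left(77,-38 \right)} + Y{\left(-61 \right)} = \left(\frac{38}{7} + 77\right) + 2 \left(-61\right) = \frac{577}{7} - 122 = - \frac{277}{7}$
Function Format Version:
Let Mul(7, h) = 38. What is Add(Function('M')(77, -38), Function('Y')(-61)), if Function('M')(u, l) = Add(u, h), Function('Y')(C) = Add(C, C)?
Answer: Rational(-277, 7) ≈ -39.571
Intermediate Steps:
Function('Y')(C) = Mul(2, C)
h = Rational(38, 7) (h = Mul(Rational(1, 7), 38) = Rational(38, 7) ≈ 5.4286)
Function('M')(u, l) = Add(Rational(38, 7), u) (Function('M')(u, l) = Add(u, Rational(38, 7)) = Add(Rational(38, 7), u))
Add(Function('M')(77, -38), Function('Y')(-61)) = Add(Add(Rational(38, 7), 77), Mul(2, -61)) = Add(Rational(577, 7), -122) = Rational(-277, 7)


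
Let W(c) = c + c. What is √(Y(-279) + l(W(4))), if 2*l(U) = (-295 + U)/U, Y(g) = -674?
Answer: I*√11071/4 ≈ 26.305*I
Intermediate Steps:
W(c) = 2*c
l(U) = (-295 + U)/(2*U) (l(U) = ((-295 + U)/U)/2 = (-295 + U)/(2*U))
√(Y(-279) + l(W(4))) = √(-674 + (-295 + 2*4)/(2*((2*4)))) = √(-674 + (½)*(-295 + 8)/8) = √(-674 + (½)*(⅛)*(-287)) = √(-674 - 287/16) = √(-11071/16) = I*√11071/4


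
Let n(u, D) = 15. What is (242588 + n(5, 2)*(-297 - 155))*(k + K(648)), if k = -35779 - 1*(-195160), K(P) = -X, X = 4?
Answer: 37582371616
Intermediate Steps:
K(P) = -4 (K(P) = -1*4 = -4)
k = 159381 (k = -35779 + 195160 = 159381)
(242588 + n(5, 2)*(-297 - 155))*(k + K(648)) = (242588 + 15*(-297 - 155))*(159381 - 4) = (242588 + 15*(-452))*159377 = (242588 - 6780)*159377 = 235808*159377 = 37582371616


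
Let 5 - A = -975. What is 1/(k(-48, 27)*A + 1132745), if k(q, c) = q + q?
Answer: 1/1038665 ≈ 9.6277e-7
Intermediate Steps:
A = 980 (A = 5 - 1*(-975) = 5 + 975 = 980)
k(q, c) = 2*q
1/(k(-48, 27)*A + 1132745) = 1/((2*(-48))*980 + 1132745) = 1/(-96*980 + 1132745) = 1/(-94080 + 1132745) = 1/1038665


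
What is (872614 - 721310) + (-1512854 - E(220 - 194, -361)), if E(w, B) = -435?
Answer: -1361115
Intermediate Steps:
(872614 - 721310) + (-1512854 - E(220 - 194, -361)) = (872614 - 721310) + (-1512854 - 1*(-435)) = 151304 + (-1512854 + 435) = 151304 - 1512419 = -1361115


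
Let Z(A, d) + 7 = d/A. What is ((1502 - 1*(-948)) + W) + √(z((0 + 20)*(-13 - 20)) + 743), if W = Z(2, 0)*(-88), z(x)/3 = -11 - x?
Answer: 3066 + √2690 ≈ 3117.9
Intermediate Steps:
Z(A, d) = -7 + d/A
z(x) = -33 - 3*x (z(x) = 3*(-11 - x) = -33 - 3*x)
W = 616 (W = (-7 + 0/2)*(-88) = (-7 + 0*(½))*(-88) = (-7 + 0)*(-88) = -7*(-88) = 616)
((1502 - 1*(-948)) + W) + √(z((0 + 20)*(-13 - 20)) + 743) = ((1502 - 1*(-948)) + 616) + √((-33 - 3*(0 + 20)*(-13 - 20)) + 743) = ((1502 + 948) + 616) + √((-33 - 60*(-33)) + 743) = (2450 + 616) + √((-33 - 3*(-660)) + 743) = 3066 + √((-33 + 1980) + 743) = 3066 + √(1947 + 743) = 3066 + √2690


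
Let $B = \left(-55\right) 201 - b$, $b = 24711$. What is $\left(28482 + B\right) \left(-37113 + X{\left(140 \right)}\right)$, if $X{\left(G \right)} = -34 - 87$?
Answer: $271212456$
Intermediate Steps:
$X{\left(G \right)} = -121$
$B = -35766$ ($B = \left(-55\right) 201 - 24711 = -11055 - 24711 = -35766$)
$\left(28482 + B\right) \left(-37113 + X{\left(140 \right)}\right) = \left(28482 - 35766\right) \left(-37113 - 121\right) = \left(-7284\right) \left(-37234\right) = 271212456$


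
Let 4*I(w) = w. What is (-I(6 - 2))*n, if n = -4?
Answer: 4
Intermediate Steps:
I(w) = w/4
(-I(6 - 2))*n = -(6 - 2)/4*(-4) = -4/4*(-4) = -1*1*(-4) = -1*(-4) = 4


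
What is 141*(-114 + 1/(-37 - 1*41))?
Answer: -417971/26 ≈ -16076.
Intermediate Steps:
141*(-114 + 1/(-37 - 1*41)) = 141*(-114 + 1/(-37 - 41)) = 141*(-114 + 1/(-78)) = 141*(-114 - 1/78) = 141*(-8893/78) = -417971/26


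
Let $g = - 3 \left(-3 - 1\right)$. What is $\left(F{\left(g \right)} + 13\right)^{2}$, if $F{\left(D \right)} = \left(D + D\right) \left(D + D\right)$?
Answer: $346921$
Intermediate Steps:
$g = 12$ ($g = \left(-3\right) \left(-4\right) = 12$)
$F{\left(D \right)} = 4 D^{2}$ ($F{\left(D \right)} = 2 D 2 D = 4 D^{2}$)
$\left(F{\left(g \right)} + 13\right)^{2} = \left(4 \cdot 12^{2} + 13\right)^{2} = \left(4 \cdot 144 + 13\right)^{2} = \left(576 + 13\right)^{2} = 589^{2} = 346921$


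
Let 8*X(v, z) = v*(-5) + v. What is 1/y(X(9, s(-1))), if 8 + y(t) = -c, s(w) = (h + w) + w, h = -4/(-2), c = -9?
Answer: 1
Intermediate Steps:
h = 2 (h = -4*(-1/2) = 2)
s(w) = 2 + 2*w (s(w) = (2 + w) + w = 2 + 2*w)
X(v, z) = -v/2 (X(v, z) = (v*(-5) + v)/8 = (-5*v + v)/8 = (-4*v)/8 = -v/2)
y(t) = 1 (y(t) = -8 - 1*(-9) = -8 + 9 = 1)
1/y(X(9, s(-1))) = 1/1 = 1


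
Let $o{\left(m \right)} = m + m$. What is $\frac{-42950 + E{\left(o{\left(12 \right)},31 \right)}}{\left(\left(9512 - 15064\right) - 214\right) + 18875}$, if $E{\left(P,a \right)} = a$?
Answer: $- \frac{42919}{13109} \approx -3.274$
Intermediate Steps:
$o{\left(m \right)} = 2 m$
$\frac{-42950 + E{\left(o{\left(12 \right)},31 \right)}}{\left(\left(9512 - 15064\right) - 214\right) + 18875} = \frac{-42950 + 31}{\left(\left(9512 - 15064\right) - 214\right) + 18875} = - \frac{42919}{\left(-5552 - 214\right) + 18875} = - \frac{42919}{-5766 + 18875} = - \frac{42919}{13109}$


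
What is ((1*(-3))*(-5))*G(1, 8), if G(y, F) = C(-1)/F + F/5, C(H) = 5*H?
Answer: 117/8 ≈ 14.625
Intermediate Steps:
G(y, F) = -5/F + F/5 (G(y, F) = (5*(-1))/F + F/5 = -5/F + F*(1/5) = -5/F + F/5)
((1*(-3))*(-5))*G(1, 8) = ((1*(-3))*(-5))*(-5/8 + (1/5)*8) = (-3*(-5))*(-5*1/8 + 8/5) = 15*(-5/8 + 8/5) = 15*(39/40) = 117/8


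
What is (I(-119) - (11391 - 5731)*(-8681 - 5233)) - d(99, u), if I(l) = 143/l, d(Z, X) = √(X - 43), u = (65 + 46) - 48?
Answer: 9371635417/119 - 2*√5 ≈ 7.8753e+7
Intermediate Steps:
u = 63 (u = 111 - 48 = 63)
d(Z, X) = √(-43 + X)
(I(-119) - (11391 - 5731)*(-8681 - 5233)) - d(99, u) = (143/(-119) - (11391 - 5731)*(-8681 - 5233)) - √(-43 + 63) = (143*(-1/119) - 5660*(-13914)) - √20 = (-143/119 - 1*(-78753240)) - 2*√5 = (-143/119 + 78753240) - 2*√5 = 9371635417/119 - 2*√5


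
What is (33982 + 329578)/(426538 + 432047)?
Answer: 72712/171717 ≈ 0.42344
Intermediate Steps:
(33982 + 329578)/(426538 + 432047) = 363560/858585 = 363560*(1/858585) = 72712/171717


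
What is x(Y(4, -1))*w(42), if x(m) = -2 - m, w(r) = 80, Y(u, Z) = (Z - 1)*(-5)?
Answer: -960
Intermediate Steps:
Y(u, Z) = 5 - 5*Z (Y(u, Z) = (-1 + Z)*(-5) = 5 - 5*Z)
x(Y(4, -1))*w(42) = (-2 - (5 - 5*(-1)))*80 = (-2 - (5 + 5))*80 = (-2 - 1*10)*80 = (-2 - 10)*80 = -12*80 = -960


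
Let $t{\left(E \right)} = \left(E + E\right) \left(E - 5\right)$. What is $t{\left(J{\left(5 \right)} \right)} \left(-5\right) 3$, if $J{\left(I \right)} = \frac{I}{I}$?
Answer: $120$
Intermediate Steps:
$J{\left(I \right)} = 1$
$t{\left(E \right)} = 2 E \left(-5 + E\right)$
$t{\left(J{\left(5 \right)} \right)} \left(-5\right) 3 = 2 \cdot 1 \left(-5 + 1\right) \left(-5\right) 3 = 2 \cdot 1 \left(-4\right) \left(-5\right) 3 = \left(-8\right) \left(-5\right) 3 = 40 \cdot 3 = 120$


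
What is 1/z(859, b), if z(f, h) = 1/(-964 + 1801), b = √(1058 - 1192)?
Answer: 837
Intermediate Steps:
b = I*√134 (b = √(-134) = I*√134 ≈ 11.576*I)
z(f, h) = 1/837
1/z(859, b) = 1/(1/837) = 837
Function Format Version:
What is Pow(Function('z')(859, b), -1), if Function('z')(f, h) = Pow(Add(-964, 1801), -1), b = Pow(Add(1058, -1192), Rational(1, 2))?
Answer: 837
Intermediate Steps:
b = Mul(I, Pow(134, Rational(1, 2))) (b = Pow(-134, Rational(1, 2)) = Mul(I, Pow(134, Rational(1, 2))) ≈ Mul(11.576, I))
Function('z')(f, h) = Rational(1, 837) (Function('z')(f, h) = Pow(837, -1) = Rational(1, 837))
Pow(Function('z')(859, b), -1) = Pow(Rational(1, 837), -1) = 837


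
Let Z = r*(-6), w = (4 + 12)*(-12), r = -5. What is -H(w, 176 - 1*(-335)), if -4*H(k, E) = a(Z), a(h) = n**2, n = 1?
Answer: 1/4 ≈ 0.25000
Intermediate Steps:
w = -192 (w = 16*(-12) = -192)
Z = 30 (Z = -5*(-6) = 30)
a(h) = 1 (a(h) = 1**2 = 1)
H(k, E) = -1/4 (H(k, E) = -1/4*1 = -1/4)
-H(w, 176 - 1*(-335)) = -1*(-1/4) = 1/4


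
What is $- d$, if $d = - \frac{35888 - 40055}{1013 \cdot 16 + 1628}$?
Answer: $- \frac{4167}{17836} \approx -0.23363$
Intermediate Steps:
$d = \frac{4167}{17836}$ ($d = - \frac{-4167}{16208 + 1628} = - \frac{-4167}{17836} = \left(-1\right) \left(- \frac{4167}{17836}\right) = \frac{4167}{17836} \approx 0.23363$)
$- d = \left(-1\right) \frac{4167}{17836} = - \frac{4167}{17836}$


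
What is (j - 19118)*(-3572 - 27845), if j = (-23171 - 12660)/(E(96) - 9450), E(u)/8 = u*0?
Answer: 5674829744173/9450 ≈ 6.0051e+8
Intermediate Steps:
E(u) = 0 (E(u) = 8*(u*0) = 8*0 = 0)
j = 35831/9450 (j = (-23171 - 12660)/(0 - 9450) = -35831/(-9450) = -35831*(-1/9450) = 35831/9450 ≈ 3.7916)
(j - 19118)*(-3572 - 27845) = (35831/9450 - 19118)*(-3572 - 27845) = -180629269/9450*(-31417) = 5674829744173/9450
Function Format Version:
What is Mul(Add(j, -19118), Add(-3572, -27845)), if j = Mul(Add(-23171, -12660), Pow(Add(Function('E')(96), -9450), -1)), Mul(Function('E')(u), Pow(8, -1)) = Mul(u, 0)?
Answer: Rational(5674829744173, 9450) ≈ 6.0051e+8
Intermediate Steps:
Function('E')(u) = 0 (Function('E')(u) = Mul(8, Mul(u, 0)) = Mul(8, 0) = 0)
j = Rational(35831, 9450) (j = Mul(Add(-23171, -12660), Pow(Add(0, -9450), -1)) = Mul(-35831, Pow(-9450, -1)) = Mul(-35831, Rational(-1, 9450)) = Rational(35831, 9450) ≈ 3.7916)
Mul(Add(j, -19118), Add(-3572, -27845)) = Mul(Add(Rational(35831, 9450), -19118), Add(-3572, -27845)) = Mul(Rational(-180629269, 9450), -31417) = Rational(5674829744173, 9450)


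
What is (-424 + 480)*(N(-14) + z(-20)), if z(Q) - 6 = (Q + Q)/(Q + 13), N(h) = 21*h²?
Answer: 231152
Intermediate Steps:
z(Q) = 6 + 2*Q/(13 + Q) (z(Q) = 6 + (Q + Q)/(Q + 13) = 6 + (2*Q)/(13 + Q) = 6 + 2*Q/(13 + Q))
(-424 + 480)*(N(-14) + z(-20)) = (-424 + 480)*(21*(-14)² + 2*(39 + 4*(-20))/(13 - 20)) = 56*(21*196 + 2*(39 - 80)/(-7)) = 56*(4116 + 2*(-⅐)*(-41)) = 56*(4116 + 82/7) = 56*(28894/7) = 231152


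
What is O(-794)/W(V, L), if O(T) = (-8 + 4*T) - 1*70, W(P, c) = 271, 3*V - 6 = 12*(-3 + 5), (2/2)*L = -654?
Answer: -3254/271 ≈ -12.007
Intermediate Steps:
L = -654
V = 10 (V = 2 + (12*(-3 + 5))/3 = 2 + (12*2)/3 = 2 + (1/3)*24 = 2 + 8 = 10)
O(T) = -78 + 4*T (O(T) = (-8 + 4*T) - 70 = -78 + 4*T)
O(-794)/W(V, L) = (-78 + 4*(-794))/271 = (-78 - 3176)*(1/271) = -3254*1/271 = -3254/271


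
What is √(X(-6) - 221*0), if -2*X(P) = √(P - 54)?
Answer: 15^(¼)*√(-I) ≈ 1.3916 - 1.3916*I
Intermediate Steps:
X(P) = -√(-54 + P)/2 (X(P) = -√(P - 54)/2 = -√(-54 + P)/2)
√(X(-6) - 221*0) = √(-√(-54 - 6)/2 - 221*0) = √(-I*√15 + 0) = √(-I*√15) = 15^(¼)*√(-I)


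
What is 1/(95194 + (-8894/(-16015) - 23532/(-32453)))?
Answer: 519734795/49476299577192 ≈ 1.0505e-5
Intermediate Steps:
1/(95194 + (-8894/(-16015) - 23532/(-32453))) = 1/(95194 + (-8894*(-1/16015) - 23532*(-1/32453))) = 1/(95194 + (8894/16015 + 23532/32453)) = 1/(95194 + 665501962/519734795) = 1/(49476299577192/519734795) = 519734795/49476299577192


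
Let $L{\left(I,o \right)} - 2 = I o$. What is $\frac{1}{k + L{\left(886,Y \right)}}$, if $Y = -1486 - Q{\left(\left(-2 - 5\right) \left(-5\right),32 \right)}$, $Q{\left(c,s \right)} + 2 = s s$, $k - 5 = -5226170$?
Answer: $- \frac{1}{7448251} \approx -1.3426 \cdot 10^{-7}$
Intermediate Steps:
$k = -5226165$ ($k = 5 - 5226170 = -5226165$)
$Q{\left(c,s \right)} = -2 + s^{2}$ ($Q{\left(c,s \right)} = -2 + s s = -2 + s^{2}$)
$Y = -2508$ ($Y = -1486 - \left(-2 + 32^{2}\right) = -1486 - \left(-2 + 1024\right) = -1486 - 1022 = -2508$)
$L{\left(I,o \right)} = 2 + I o$
$\frac{1}{k + L{\left(886,Y \right)}} = \frac{1}{-5226165 + \left(2 + 886 \left(-2508\right)\right)} = \frac{1}{-5226165 + \left(2 - 2222088\right)} = \frac{1}{-5226165 - 2222086} = \frac{1}{-7448251} = - \frac{1}{7448251}$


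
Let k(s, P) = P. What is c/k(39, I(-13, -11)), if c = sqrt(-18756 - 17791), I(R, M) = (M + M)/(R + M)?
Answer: 12*I*sqrt(36547)/11 ≈ 208.55*I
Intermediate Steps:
I(R, M) = 2*M/(M + R) (I(R, M) = (2*M)/(M + R) = 2*M/(M + R))
c = I*sqrt(36547) (c = sqrt(-36547) = I*sqrt(36547) ≈ 191.17*I)
c/k(39, I(-13, -11)) = (I*sqrt(36547))/((2*(-11)/(-11 - 13))) = (I*sqrt(36547))/((2*(-11)/(-24))) = (I*sqrt(36547))/((2*(-11)*(-1/24))) = (I*sqrt(36547))/(11/12) = (I*sqrt(36547))*(12/11) = 12*I*sqrt(36547)/11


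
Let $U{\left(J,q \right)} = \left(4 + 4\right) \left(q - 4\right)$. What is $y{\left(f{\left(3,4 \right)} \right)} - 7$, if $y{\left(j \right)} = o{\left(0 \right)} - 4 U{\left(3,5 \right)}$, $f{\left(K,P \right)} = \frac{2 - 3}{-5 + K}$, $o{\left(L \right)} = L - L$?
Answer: $-39$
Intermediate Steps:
$o{\left(L \right)} = 0$
$U{\left(J,q \right)} = -32 + 8 q$ ($U{\left(J,q \right)} = 8 \left(-4 + q\right) = -32 + 8 q$)
$f{\left(K,P \right)} = - \frac{1}{-5 + K}$
$y{\left(j \right)} = -32$ ($y{\left(j \right)} = 0 - 4 \left(-32 + 8 \cdot 5\right) = 0 - 4 \left(-32 + 40\right) = 0 - 32 = -32$)
$y{\left(f{\left(3,4 \right)} \right)} - 7 = -32 - 7 = -39$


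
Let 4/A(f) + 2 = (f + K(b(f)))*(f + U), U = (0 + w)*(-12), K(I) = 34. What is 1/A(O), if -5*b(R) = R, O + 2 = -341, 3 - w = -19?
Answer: 187561/4 ≈ 46890.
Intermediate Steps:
w = 22 (w = 3 - 1*(-19) = 3 + 19 = 22)
O = -343 (O = -2 - 341 = -343)
b(R) = -R/5
U = -264 (U = (0 + 22)*(-12) = 22*(-12) = -264)
A(f) = 4/(-2 + (-264 + f)*(34 + f)) (A(f) = 4/(-2 + (f + 34)*(f - 264)) = 4/(-2 + (34 + f)*(-264 + f)) = 4/(-2 + (-264 + f)*(34 + f)))
1/A(O) = 1/(4/(-8978 + (-343)² - 230*(-343))) = 1/(4/(-8978 + 117649 + 78890)) = 1/(4/187561) = 187561/4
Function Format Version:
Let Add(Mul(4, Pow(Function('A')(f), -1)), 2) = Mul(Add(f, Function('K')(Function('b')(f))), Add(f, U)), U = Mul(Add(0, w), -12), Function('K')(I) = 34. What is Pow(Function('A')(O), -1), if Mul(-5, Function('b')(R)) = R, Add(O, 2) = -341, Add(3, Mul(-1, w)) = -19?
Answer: Rational(187561, 4) ≈ 46890.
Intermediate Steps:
w = 22 (w = Add(3, Mul(-1, -19)) = Add(3, 19) = 22)
O = -343 (O = Add(-2, -341) = -343)
Function('b')(R) = Mul(Rational(-1, 5), R)
U = -264 (U = Mul(Add(0, 22), -12) = Mul(22, -12) = -264)
Function('A')(f) = Mul(4, Pow(Add(-2, Mul(Add(-264, f), Add(34, f))), -1)) (Function('A')(f) = Mul(4, Pow(Add(-2, Mul(Add(f, 34), Add(f, -264))), -1)) = Mul(4, Pow(Add(-2, Mul(Add(34, f), Add(-264, f))), -1)) = Mul(4, Pow(Add(-2, Mul(Add(-264, f), Add(34, f))), -1)))
Pow(Function('A')(O), -1) = Pow(Mul(4, Pow(Add(-8978, Pow(-343, 2), Mul(-230, -343)), -1)), -1) = Pow(Mul(4, Pow(Add(-8978, 117649, 78890), -1)), -1) = Pow(Mul(4, Pow(187561, -1)), -1) = Pow(Mul(4, Rational(1, 187561)), -1) = Pow(Rational(4, 187561), -1) = Rational(187561, 4)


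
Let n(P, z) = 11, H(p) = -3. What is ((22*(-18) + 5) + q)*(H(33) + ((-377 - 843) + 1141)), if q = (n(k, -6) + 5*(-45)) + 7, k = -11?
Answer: 49036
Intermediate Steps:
q = -207 (q = (11 + 5*(-45)) + 7 = (11 - 225) + 7 = -214 + 7 = -207)
((22*(-18) + 5) + q)*(H(33) + ((-377 - 843) + 1141)) = ((22*(-18) + 5) - 207)*(-3 + ((-377 - 843) + 1141)) = ((-396 + 5) - 207)*(-3 + (-1220 + 1141)) = (-391 - 207)*(-3 - 79) = -598*(-82) = 49036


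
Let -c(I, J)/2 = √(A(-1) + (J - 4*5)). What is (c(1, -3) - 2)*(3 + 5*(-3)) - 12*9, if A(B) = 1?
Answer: -84 + 24*I*√22 ≈ -84.0 + 112.57*I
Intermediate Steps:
c(I, J) = -2*√(-19 + J) (c(I, J) = -2*√(1 + (J - 4*5)) = -2*√(1 + (J - 20)) = -2*√(1 + (-20 + J)) = -2*√(-19 + J))
(c(1, -3) - 2)*(3 + 5*(-3)) - 12*9 = (-2*√(-19 - 3) - 2)*(3 + 5*(-3)) - 12*9 = (-2*I*√22 - 2)*(3 - 15) - 108 = (-2*I*√22 - 2)*(-12) - 108 = (-2 - 2*I*√22)*(-12) - 108 = (24 + 24*I*√22) - 108 = -84 + 24*I*√22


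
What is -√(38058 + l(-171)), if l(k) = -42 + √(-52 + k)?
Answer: -√(38016 + I*√223) ≈ -194.98 - 0.038295*I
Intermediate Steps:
-√(38058 + l(-171)) = -√(38058 + (-42 + √(-52 - 171))) = -√(38058 + (-42 + √(-223))) = -√(38058 + (-42 + I*√223)) = -√(38016 + I*√223)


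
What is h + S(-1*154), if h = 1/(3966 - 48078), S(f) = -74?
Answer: -3264289/44112 ≈ -74.000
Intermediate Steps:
h = -1/44112 (h = 1/(-44112) = -1/44112 ≈ -2.2670e-5)
h + S(-1*154) = -1/44112 - 74 = -3264289/44112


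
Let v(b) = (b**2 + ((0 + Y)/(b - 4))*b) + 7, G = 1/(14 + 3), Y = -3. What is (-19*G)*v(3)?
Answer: -475/17 ≈ -27.941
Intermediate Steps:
G = 1/17 ≈ 0.058824
v(b) = 7 + b**2 - 3*b/(-4 + b) (v(b) = (b**2 + ((0 - 3)/(b - 4))*b) + 7 = (b**2 + (-3/(-4 + b))*b) + 7 = (b**2 - 3*b/(-4 + b)) + 7 = 7 + b**2 - 3*b/(-4 + b))
(-19*G)*v(3) = (-19*1/17)*((-28 + 3**3 - 4*3**2 + 4*3)/(-4 + 3)) = -19*(-28 + 27 - 4*9 + 12)/(17*(-1)) = -(-19)*(-28 + 27 - 36 + 12)/17 = -(-19)*(-25)/17 = -19/17*25 = -475/17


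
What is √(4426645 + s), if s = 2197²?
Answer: 49*√3854 ≈ 3041.9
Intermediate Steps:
s = 4826809
√(4426645 + s) = √(4426645 + 4826809) = √9253454 = 49*√3854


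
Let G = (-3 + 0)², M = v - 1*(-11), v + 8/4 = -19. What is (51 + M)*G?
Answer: 369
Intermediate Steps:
v = -21 (v = -2 - 19 = -21)
M = -10 (M = -21 - 1*(-11) = -21 + 11 = -10)
G = 9 (G = (-3)² = 9)
(51 + M)*G = (51 - 10)*9 = 41*9 = 369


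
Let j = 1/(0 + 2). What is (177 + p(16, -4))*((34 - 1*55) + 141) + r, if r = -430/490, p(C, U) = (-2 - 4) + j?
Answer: 1008377/49 ≈ 20579.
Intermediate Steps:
j = 1/2 ≈ 0.50000
p(C, U) = -11/2 (p(C, U) = (-2 - 4) + 1/2 = -6 + 1/2 = -11/2)
r = -43/49 (r = -430*1/490 = -43/49 ≈ -0.87755)
(177 + p(16, -4))*((34 - 1*55) + 141) + r = (177 - 11/2)*((34 - 1*55) + 141) - 43/49 = 343*((34 - 55) + 141)/2 - 43/49 = 343*(-21 + 141)/2 - 43/49 = (343/2)*120 - 43/49 = 20580 - 43/49 = 1008377/49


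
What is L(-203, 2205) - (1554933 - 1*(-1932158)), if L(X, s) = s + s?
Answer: -3482681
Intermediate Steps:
L(X, s) = 2*s
L(-203, 2205) - (1554933 - 1*(-1932158)) = 2*2205 - (1554933 - 1*(-1932158)) = 4410 - (1554933 + 1932158) = 4410 - 1*3487091 = 4410 - 3487091 = -3482681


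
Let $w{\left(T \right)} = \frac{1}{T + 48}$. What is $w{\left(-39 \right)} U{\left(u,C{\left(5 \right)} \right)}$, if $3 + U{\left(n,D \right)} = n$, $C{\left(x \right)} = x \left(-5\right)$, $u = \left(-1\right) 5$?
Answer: $- \frac{8}{9} \approx -0.88889$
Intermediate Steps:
$u = -5$
$w{\left(T \right)} = \frac{1}{48 + T}$
$C{\left(x \right)} = - 5 x$
$U{\left(n,D \right)} = -3 + n$
$w{\left(-39 \right)} U{\left(u,C{\left(5 \right)} \right)} = \frac{-3 - 5}{48 - 39} = \frac{1}{9} \left(-8\right) = - \frac{8}{9}$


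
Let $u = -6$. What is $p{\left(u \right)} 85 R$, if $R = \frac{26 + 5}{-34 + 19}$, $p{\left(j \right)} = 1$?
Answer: $- \frac{527}{3} \approx -175.67$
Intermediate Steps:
$R = - \frac{31}{15}$ ($R = \frac{31}{-15} = 31 \left(- \frac{1}{15}\right) = - \frac{31}{15} \approx -2.0667$)
$p{\left(u \right)} 85 R = 1 \cdot 85 \left(- \frac{31}{15}\right) = 85 \left(- \frac{31}{15}\right) = - \frac{527}{3}$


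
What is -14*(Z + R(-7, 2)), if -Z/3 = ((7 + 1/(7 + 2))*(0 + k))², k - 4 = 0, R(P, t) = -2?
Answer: 918260/27 ≈ 34010.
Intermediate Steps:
k = 4 (k = 4 + 0 = 4)
Z = -65536/27 (Z = -3*(0 + 4)²*(7 + 1/(7 + 2))² = -3*16*(7 + 1/9)² = -3*16*(7 + ⅑)² = -3*((64/9)*4)² = -3*(256/9)² = -3*65536/81 = -65536/27 ≈ -2427.3)
-14*(Z + R(-7, 2)) = -14*(-65536/27 - 2) = -14*(-65590/27) = 918260/27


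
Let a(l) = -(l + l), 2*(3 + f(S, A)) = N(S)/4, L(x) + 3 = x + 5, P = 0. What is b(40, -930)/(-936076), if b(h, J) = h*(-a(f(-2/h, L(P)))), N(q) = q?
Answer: 481/1872152 ≈ 0.00025692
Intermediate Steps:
L(x) = 2 + x (L(x) = -3 + (x + 5) = -3 + (5 + x) = 2 + x)
f(S, A) = -3 + S/8 (f(S, A) = -3 + (S/4)/2 = -3 + S/8)
a(l) = -2*l
b(h, J) = h*(-6 - 1/(2*h)) (b(h, J) = h*(-(-2)*(-3 + (-2/h)/8)) = h*(-(-2)*(-3 - 1/(4*h))) = h*(-(6 + 1/(2*h))) = h*(-6 - 1/(2*h)))
b(40, -930)/(-936076) = (-1/2 - 6*40)/(-936076) = (-1/2 - 240)*(-1/936076) = -481/2*(-1/936076) = 481/1872152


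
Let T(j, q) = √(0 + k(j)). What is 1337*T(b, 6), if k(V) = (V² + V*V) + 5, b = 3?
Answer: 1337*√23 ≈ 6412.0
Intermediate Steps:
k(V) = 5 + 2*V² (k(V) = (V² + V²) + 5 = 2*V² + 5 = 5 + 2*V²)
T(j, q) = √(5 + 2*j²) (T(j, q) = √(0 + (5 + 2*j²)) = √(5 + 2*j²))
1337*T(b, 6) = 1337*√(5 + 2*3²) = 1337*√(5 + 2*9) = 1337*√(5 + 18) = 1337*√23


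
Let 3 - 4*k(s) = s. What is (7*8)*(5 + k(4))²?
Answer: 2527/2 ≈ 1263.5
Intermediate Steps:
k(s) = ¾ - s/4
(7*8)*(5 + k(4))² = (7*8)*(5 + (¾ - ¼*4))² = 56*(5 + (¾ - 1))² = 56*(5 - ¼)² = 56*(19/4)² = 56*(361/16) = 2527/2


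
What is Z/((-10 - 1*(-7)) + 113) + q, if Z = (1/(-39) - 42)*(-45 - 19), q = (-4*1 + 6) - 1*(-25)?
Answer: 10033/195 ≈ 51.451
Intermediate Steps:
q = 27 (q = (-4 + 6) + 25 = 2 + 25 = 27)
Z = 104896/39 (Z = (-1/39 - 42)*(-64) = -1639/39*(-64) = 104896/39 ≈ 2689.6)
Z/((-10 - 1*(-7)) + 113) + q = (104896/39)/((-10 - 1*(-7)) + 113) + 27 = (104896/39)/((-10 + 7) + 113) + 27 = (104896/39)/(-3 + 113) + 27 = (104896/39)/110 + 27 = (1/110)*(104896/39) + 27 = 4768/195 + 27 = 10033/195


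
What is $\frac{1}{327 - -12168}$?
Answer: $\frac{1}{12495} \approx 8.0032 \cdot 10^{-5}$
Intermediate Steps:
$\frac{1}{327 - -12168} = \frac{1}{327 + 12168} = \frac{1}{12495}$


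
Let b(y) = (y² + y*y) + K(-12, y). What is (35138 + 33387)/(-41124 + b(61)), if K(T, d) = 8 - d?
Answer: -13705/6747 ≈ -2.0313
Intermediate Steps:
b(y) = 8 - y + 2*y² (b(y) = (y² + y*y) + (8 - y) = (y² + y²) + (8 - y) = 2*y² + (8 - y) = 8 - y + 2*y²)
(35138 + 33387)/(-41124 + b(61)) = (35138 + 33387)/(-41124 + (8 - 1*61 + 2*61²)) = 68525/(-41124 + (8 - 61 + 2*3721)) = 68525/(-41124 + (8 - 61 + 7442)) = 68525/(-41124 + 7389) = 68525/(-33735) = 68525*(-1/33735) = -13705/6747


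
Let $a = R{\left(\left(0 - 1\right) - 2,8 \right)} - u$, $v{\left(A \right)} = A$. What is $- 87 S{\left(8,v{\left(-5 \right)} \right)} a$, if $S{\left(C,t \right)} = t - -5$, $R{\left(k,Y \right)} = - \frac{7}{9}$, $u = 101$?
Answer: $0$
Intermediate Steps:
$R{\left(k,Y \right)} = - \frac{7}{9}$ ($R{\left(k,Y \right)} = \left(-7\right) \frac{1}{9} = - \frac{7}{9}$)
$S{\left(C,t \right)} = 5 + t$ ($S{\left(C,t \right)} = t + 5 = 5 + t$)
$a = - \frac{916}{9}$ ($a = - \frac{7}{9} - 101 = - \frac{916}{9} \approx -101.78$)
$- 87 S{\left(8,v{\left(-5 \right)} \right)} a = - 87 \left(5 - 5\right) \left(- \frac{916}{9}\right) = \left(-87\right) 0 \left(- \frac{916}{9}\right) = 0 \left(- \frac{916}{9}\right) = 0$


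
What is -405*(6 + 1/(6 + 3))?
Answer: -2475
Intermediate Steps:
-405*(6 + 1/(6 + 3)) = -405*(6 + 1/9) = -405*55/9 = -2475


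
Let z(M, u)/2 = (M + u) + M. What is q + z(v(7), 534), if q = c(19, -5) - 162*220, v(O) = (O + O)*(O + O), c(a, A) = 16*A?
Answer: -33868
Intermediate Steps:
v(O) = 4*O**2 (v(O) = (2*O)*(2*O) = 4*O**2)
z(M, u) = 2*u + 4*M (z(M, u) = 2*((M + u) + M) = 2*(u + 2*M) = 2*u + 4*M)
q = -35720 (q = 16*(-5) - 162*220 = -80 - 35640 = -35720)
q + z(v(7), 534) = -35720 + (2*534 + 4*(4*7**2)) = -35720 + (1068 + 4*(4*49)) = -35720 + (1068 + 4*196) = -35720 + (1068 + 784) = -35720 + 1852 = -33868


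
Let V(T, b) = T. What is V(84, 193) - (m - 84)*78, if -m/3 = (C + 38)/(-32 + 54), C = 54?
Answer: 83760/11 ≈ 7614.5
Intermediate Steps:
m = -138/11 (m = -3*(54 + 38)/(-32 + 54) = -276/22 = -3*46/11 = -138/11 ≈ -12.545)
V(84, 193) - (m - 84)*78 = 84 - (-138/11 - 84)*78 = 84 - (-1062)*78/11 = 84 - 1*(-82836/11) = 84 + 82836/11 = 83760/11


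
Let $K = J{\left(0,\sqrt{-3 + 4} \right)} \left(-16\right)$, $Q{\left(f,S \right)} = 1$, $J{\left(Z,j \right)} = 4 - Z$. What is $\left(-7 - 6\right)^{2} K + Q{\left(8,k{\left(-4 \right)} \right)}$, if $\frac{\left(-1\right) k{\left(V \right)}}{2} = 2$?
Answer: $-10815$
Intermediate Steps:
$k{\left(V \right)} = -4$ ($k{\left(V \right)} = \left(-2\right) 2 = -4$)
$K = -64$ ($K = \left(4 - 0\right) \left(-16\right) = \left(4 + 0\right) \left(-16\right) = 4 \left(-16\right) = -64$)
$\left(-7 - 6\right)^{2} K + Q{\left(8,k{\left(-4 \right)} \right)} = \left(-7 - 6\right)^{2} \left(-64\right) + 1 = \left(-13\right)^{2} \left(-64\right) + 1 = 169 \left(-64\right) + 1 = -10816 + 1 = -10815$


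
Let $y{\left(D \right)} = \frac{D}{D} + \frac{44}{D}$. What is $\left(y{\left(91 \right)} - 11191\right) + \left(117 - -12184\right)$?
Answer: $\frac{101145}{91} \approx 1111.5$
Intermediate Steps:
$y{\left(D \right)} = 1 + \frac{44}{D}$
$\left(y{\left(91 \right)} - 11191\right) + \left(117 - -12184\right) = \left(\frac{44 + 91}{91} - 11191\right) + \left(117 - -12184\right) = \left(\frac{1}{91} \cdot 135 - 11191\right) + \left(117 + 12184\right) = \left(\frac{135}{91} - 11191\right) + 12301 = - \frac{1018246}{91} + 12301 = \frac{101145}{91}$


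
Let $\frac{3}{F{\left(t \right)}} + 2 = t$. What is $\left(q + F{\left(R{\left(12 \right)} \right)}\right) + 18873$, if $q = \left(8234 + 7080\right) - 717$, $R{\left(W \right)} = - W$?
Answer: $\frac{468577}{14} \approx 33470.0$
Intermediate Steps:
$q = 14597$ ($q = 15314 - 717 = 14597$)
$F{\left(t \right)} = \frac{3}{-2 + t}$
$\left(q + F{\left(R{\left(12 \right)} \right)}\right) + 18873 = \left(14597 + \frac{3}{-2 - 12}\right) + 18873 = \left(14597 + \frac{3}{-14}\right) + 18873 = \left(14597 + 3 \left(- \frac{1}{14}\right)\right) + 18873 = \left(14597 - \frac{3}{14}\right) + 18873 = \frac{204355}{14} + 18873 = \frac{468577}{14}$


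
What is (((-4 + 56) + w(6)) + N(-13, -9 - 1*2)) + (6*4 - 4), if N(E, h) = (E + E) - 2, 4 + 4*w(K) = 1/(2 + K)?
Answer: 1377/32 ≈ 43.031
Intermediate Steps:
w(K) = -1 + 1/(4*(2 + K))
N(E, h) = -2 + 2*E (N(E, h) = 2*E - 2 = -2 + 2*E)
(((-4 + 56) + w(6)) + N(-13, -9 - 1*2)) + (6*4 - 4) = (((-4 + 56) + (-7/4 - 1*6)/(2 + 6)) + (-2 + 2*(-13))) + (6*4 - 4) = ((52 + (-7/4 - 6)/8) + (-2 - 26)) + (24 - 4) = ((52 + (1/8)*(-31/4)) - 28) + 20 = ((52 - 31/32) - 28) + 20 = (1633/32 - 28) + 20 = 737/32 + 20 = 1377/32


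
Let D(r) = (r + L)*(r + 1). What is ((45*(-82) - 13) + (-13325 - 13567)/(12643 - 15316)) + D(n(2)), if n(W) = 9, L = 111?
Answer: -82267/33 ≈ -2492.9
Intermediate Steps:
D(r) = (1 + r)*(111 + r) (D(r) = (r + 111)*(r + 1) = (111 + r)*(1 + r) = (1 + r)*(111 + r))
((45*(-82) - 13) + (-13325 - 13567)/(12643 - 15316)) + D(n(2)) = ((45*(-82) - 13) + (-13325 - 13567)/(12643 - 15316)) + (111 + 9² + 112*9) = ((-3690 - 13) - 26892/(-2673)) + (111 + 81 + 1008) = (-3703 - 26892*(-1/2673)) + 1200 = (-3703 + 332/33) + 1200 = -121867/33 + 1200 = -82267/33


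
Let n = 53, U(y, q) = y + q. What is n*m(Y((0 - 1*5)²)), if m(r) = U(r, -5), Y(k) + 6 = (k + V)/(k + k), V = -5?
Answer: -2809/5 ≈ -561.80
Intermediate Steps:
U(y, q) = q + y
Y(k) = -6 + (-5 + k)/(2*k) (Y(k) = -6 + (k - 5)/(k + k) = -6 + (-5 + k)/((2*k)) = -6 + (-5 + k)*(1/(2*k)) = -6 + (-5 + k)/(2*k))
m(r) = -5 + r
n*m(Y((0 - 1*5)²)) = 53*(-5 + (-5 - 11*(0 - 1*5)²)/(2*((0 - 1*5)²))) = 53*(-5 + (-5 - 11*(0 - 5)²)/(2*((0 - 5)²))) = 53*(-5 + (-5 - 11*(-5)²)/(2*((-5)²))) = 53*(-5 + (½)*(-5 - 11*25)/25) = 53*(-5 + (½)*(1/25)*(-5 - 275)) = 53*(-5 + (½)*(1/25)*(-280)) = 53*(-5 - 28/5) = 53*(-53/5) = -2809/5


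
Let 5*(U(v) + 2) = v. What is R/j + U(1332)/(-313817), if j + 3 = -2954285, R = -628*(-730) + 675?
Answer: -724296028511/4635528986480 ≈ -0.15625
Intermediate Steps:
R = 459115 (R = 458440 + 675 = 459115)
U(v) = -2 + v/5
j = -2954288 (j = -3 - 2954285 = -2954288)
R/j + U(1332)/(-313817) = 459115/(-2954288) + (-2 + (1/5)*1332)/(-313817) = 459115*(-1/2954288) + (-2 + 1332/5)*(-1/313817) = -459115/2954288 + (1322/5)*(-1/313817) = -459115/2954288 - 1322/1569085 = -724296028511/4635528986480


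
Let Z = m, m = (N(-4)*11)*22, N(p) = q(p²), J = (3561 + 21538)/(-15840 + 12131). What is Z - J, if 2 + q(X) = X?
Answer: 12591191/3709 ≈ 3394.8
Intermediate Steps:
q(X) = -2 + X
J = -25099/3709 (J = 25099/(-3709) = 25099*(-1/3709) = -25099/3709 ≈ -6.7671)
N(p) = -2 + p²
m = 3388 (m = ((-2 + (-4)²)*11)*22 = ((-2 + 16)*11)*22 = (14*11)*22 = 154*22 = 3388)
Z = 3388
Z - J = 3388 - 1*(-25099/3709) = 3388 + 25099/3709 = 12591191/3709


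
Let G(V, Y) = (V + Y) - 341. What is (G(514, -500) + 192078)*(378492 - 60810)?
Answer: 60915841182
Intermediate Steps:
G(V, Y) = -341 + V + Y
(G(514, -500) + 192078)*(378492 - 60810) = ((-341 + 514 - 500) + 192078)*(378492 - 60810) = (-327 + 192078)*317682 = 191751*317682 = 60915841182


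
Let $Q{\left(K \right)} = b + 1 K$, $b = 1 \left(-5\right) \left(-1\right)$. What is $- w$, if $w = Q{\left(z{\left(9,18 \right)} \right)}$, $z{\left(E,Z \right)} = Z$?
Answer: $-23$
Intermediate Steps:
$b = 5$ ($b = \left(-5\right) \left(-1\right) = 5$)
$Q{\left(K \right)} = 5 + K$ ($Q{\left(K \right)} = 5 + 1 K = 5 + K$)
$w = 23$ ($w = 5 + 18 = 23$)
$- w = \left(-1\right) 23 = -23$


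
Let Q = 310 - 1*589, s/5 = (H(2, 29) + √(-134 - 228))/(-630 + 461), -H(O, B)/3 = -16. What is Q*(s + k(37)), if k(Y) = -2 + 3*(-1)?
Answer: 302715/169 + 1395*I*√362/169 ≈ 1791.2 + 157.05*I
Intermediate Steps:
H(O, B) = 48 (H(O, B) = -3*(-16) = 48)
k(Y) = -5 (k(Y) = -2 - 3 = -5)
s = -240/169 - 5*I*√362/169 (s = 5*((48 + √(-134 - 228))/(-630 + 461)) = 5*((48 + √(-362))/(-169)) = 5*((48 + I*√362)*(-1/169)) = 5*(-48/169 - I*√362/169) = -240/169 - 5*I*√362/169 ≈ -1.4201 - 0.56291*I)
Q = -279 (Q = 310 - 589 = -279)
Q*(s + k(37)) = -279*((-240/169 - 5*I*√362/169) - 5) = -279*(-1085/169 - 5*I*√362/169) = 302715/169 + 1395*I*√362/169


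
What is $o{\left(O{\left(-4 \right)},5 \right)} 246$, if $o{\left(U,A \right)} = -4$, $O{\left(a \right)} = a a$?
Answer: $-984$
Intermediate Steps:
$O{\left(a \right)} = a^{2}$
$o{\left(O{\left(-4 \right)},5 \right)} 246 = \left(-4\right) 246 = -984$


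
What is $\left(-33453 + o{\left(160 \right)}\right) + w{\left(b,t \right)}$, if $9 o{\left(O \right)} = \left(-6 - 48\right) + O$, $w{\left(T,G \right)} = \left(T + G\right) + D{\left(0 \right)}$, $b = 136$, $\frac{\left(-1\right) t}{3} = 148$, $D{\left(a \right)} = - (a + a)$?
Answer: $- \frac{303743}{9} \approx -33749.0$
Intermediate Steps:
$D{\left(a \right)} = - 2 a$
$t = -444$ ($t = \left(-3\right) 148 = -444$)
$w{\left(T,G \right)} = G + T$ ($w{\left(T,G \right)} = \left(T + G\right) - 0 = \left(G + T\right) + 0 = G + T$)
$o{\left(O \right)} = -6 + \frac{O}{9}$ ($o{\left(O \right)} = \frac{\left(-6 - 48\right) + O}{9} = \frac{-54 + O}{9} = -6 + \frac{O}{9}$)
$\left(-33453 + o{\left(160 \right)}\right) + w{\left(b,t \right)} = \left(-33453 + \left(-6 + \frac{1}{9} \cdot 160\right)\right) + \left(-444 + 136\right) = \left(-33453 + \left(-6 + \frac{160}{9}\right)\right) - 308 = \left(-33453 + \frac{106}{9}\right) - 308 = - \frac{300971}{9} - 308 = - \frac{303743}{9}$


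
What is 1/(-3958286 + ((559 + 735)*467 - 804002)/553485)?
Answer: -184495/730284042138 ≈ -2.5263e-7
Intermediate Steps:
1/(-3958286 + ((559 + 735)*467 - 804002)/553485) = 1/(-3958286 + (1294*467 - 804002)*(1/553485)) = 1/(-3958286 + (604298 - 804002)*(1/553485)) = 1/(-3958286 - 199704*1/553485) = 1/(-3958286 - 66568/184495) = 1/(-730284042138/184495) = -184495/730284042138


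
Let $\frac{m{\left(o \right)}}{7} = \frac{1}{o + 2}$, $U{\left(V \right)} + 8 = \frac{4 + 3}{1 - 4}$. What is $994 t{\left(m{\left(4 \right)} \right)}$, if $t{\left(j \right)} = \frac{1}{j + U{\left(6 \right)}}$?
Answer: $- \frac{5964}{55} \approx -108.44$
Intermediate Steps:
$U{\left(V \right)} = - \frac{31}{3}$ ($U{\left(V \right)} = -8 + \frac{4 + 3}{1 - 4} = -8 + \frac{7}{-3} = -8 + 7 \left(- \frac{1}{3}\right) = -8 - \frac{7}{3} = - \frac{31}{3}$)
$m{\left(o \right)} = \frac{7}{2 + o}$ ($m{\left(o \right)} = \frac{7}{o + 2} = \frac{7}{2 + o}$)
$t{\left(j \right)} = \frac{1}{- \frac{31}{3} + j}$ ($t{\left(j \right)} = \frac{1}{j - \frac{31}{3}} = \frac{1}{- \frac{31}{3} + j}$)
$994 t{\left(m{\left(4 \right)} \right)} = 994 \frac{3}{-31 + 3 \frac{7}{2 + 4}} = 994 \frac{3}{-31 + 3 \cdot \frac{7}{6}} = 994 \frac{3}{-31 + \frac{7}{2}} = 994 \frac{3}{- \frac{55}{2}} = 994 \cdot 3 \left(- \frac{2}{55}\right) = 994 \left(- \frac{6}{55}\right) = - \frac{5964}{55}$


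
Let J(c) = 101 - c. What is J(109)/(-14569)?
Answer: 8/14569 ≈ 0.00054911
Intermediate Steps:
J(109)/(-14569) = (101 - 1*109)/(-14569) = (101 - 109)*(-1/14569) = -8*(-1/14569) = 8/14569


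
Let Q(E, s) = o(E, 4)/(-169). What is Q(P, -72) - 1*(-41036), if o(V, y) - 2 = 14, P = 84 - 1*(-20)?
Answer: 6935068/169 ≈ 41036.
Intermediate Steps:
P = 104 (P = 84 + 20 = 104)
o(V, y) = 16 (o(V, y) = 2 + 14 = 16)
Q(E, s) = -16/169 (Q(E, s) = 16/(-169) = 16*(-1/169) = -16/169)
Q(P, -72) - 1*(-41036) = -16/169 - 1*(-41036) = -16/169 + 41036 = 6935068/169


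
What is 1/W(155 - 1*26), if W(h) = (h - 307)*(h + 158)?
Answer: -1/51086 ≈ -1.9575e-5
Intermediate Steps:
W(h) = (-307 + h)*(158 + h)
1/W(155 - 1*26) = 1/(-48506 + (155 - 1*26)² - 149*(155 - 1*26)) = 1/(-48506 + (155 - 26)² - 149*(155 - 26)) = 1/(-48506 + 129² - 149*129) = 1/(-48506 + 16641 - 19221) = 1/(-51086) = -1/51086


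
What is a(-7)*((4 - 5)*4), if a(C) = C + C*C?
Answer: -168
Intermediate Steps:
a(C) = C + C²
a(-7)*((4 - 5)*4) = (-7*(1 - 7))*((4 - 5)*4) = (-7*(-6))*(-1*4) = 42*(-4) = -168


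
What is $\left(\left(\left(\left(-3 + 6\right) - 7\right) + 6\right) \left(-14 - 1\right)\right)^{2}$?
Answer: $900$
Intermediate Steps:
$\left(\left(\left(\left(-3 + 6\right) - 7\right) + 6\right) \left(-14 - 1\right)\right)^{2} = \left(\left(\left(3 - 7\right) + 6\right) \left(-15\right)\right)^{2} = \left(\left(-4 + 6\right) \left(-15\right)\right)^{2} = \left(2 \left(-15\right)\right)^{2} = \left(-30\right)^{2} = 900$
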